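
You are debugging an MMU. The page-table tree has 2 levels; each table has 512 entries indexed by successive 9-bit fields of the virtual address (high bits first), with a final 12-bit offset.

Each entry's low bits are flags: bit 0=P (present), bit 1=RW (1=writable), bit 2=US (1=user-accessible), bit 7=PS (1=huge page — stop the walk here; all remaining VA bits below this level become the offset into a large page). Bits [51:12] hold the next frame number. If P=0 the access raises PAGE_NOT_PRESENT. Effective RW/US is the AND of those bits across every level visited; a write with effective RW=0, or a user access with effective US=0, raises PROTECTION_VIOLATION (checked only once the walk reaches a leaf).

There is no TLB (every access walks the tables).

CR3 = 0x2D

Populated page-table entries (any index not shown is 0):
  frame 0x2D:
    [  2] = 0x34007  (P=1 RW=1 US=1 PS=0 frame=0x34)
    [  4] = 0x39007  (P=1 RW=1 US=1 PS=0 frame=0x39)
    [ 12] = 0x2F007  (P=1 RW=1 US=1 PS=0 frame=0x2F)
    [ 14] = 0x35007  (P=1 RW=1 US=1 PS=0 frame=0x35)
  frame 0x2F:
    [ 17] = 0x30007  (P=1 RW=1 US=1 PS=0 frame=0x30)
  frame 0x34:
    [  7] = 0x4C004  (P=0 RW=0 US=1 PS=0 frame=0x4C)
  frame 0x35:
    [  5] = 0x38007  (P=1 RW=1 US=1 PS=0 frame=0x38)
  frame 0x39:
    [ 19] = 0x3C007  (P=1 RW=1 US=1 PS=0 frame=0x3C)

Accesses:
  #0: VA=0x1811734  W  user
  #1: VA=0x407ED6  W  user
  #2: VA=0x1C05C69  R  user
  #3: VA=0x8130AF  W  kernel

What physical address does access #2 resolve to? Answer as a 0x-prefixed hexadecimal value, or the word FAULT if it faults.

Walk each access:
#0 VA=0x1811734 (w,user):
  L0 @0x2D[12] → 0x2F007  P=1,RW=1,US=1,PS=0
  L1 @0x2F[17] → 0x30007  P=1,RW=1,US=1,PS=0
  ⇒ phys 0x30734  [2 reads]
#1 VA=0x407ED6 (w,user):
  L0 @0x2D[2] → 0x34007  P=1,RW=1,US=1,PS=0
  L1 @0x34[7] → 0x4C004  P=0,RW=0,US=1,PS=0
  ⇒ fault: PAGE_NOT_PRESENT  — 2 lookups
#2 VA=0x1C05C69 (r,user):
  L0 @0x2D[14] → 0x35007  P=1,RW=1,US=1,PS=0
  L1 @0x35[5] → 0x38007  P=1,RW=1,US=1,PS=0
  ⇒ phys 0x38C69  [2 reads]
#3 VA=0x8130AF (w,kernel):
  L0 @0x2D[4] → 0x39007  P=1,RW=1,US=1,PS=0
  L1 @0x39[19] → 0x3C007  P=1,RW=1,US=1,PS=0
  ⇒ phys 0x3C0AF  [2 reads]

Access #2 PA: 0x38C69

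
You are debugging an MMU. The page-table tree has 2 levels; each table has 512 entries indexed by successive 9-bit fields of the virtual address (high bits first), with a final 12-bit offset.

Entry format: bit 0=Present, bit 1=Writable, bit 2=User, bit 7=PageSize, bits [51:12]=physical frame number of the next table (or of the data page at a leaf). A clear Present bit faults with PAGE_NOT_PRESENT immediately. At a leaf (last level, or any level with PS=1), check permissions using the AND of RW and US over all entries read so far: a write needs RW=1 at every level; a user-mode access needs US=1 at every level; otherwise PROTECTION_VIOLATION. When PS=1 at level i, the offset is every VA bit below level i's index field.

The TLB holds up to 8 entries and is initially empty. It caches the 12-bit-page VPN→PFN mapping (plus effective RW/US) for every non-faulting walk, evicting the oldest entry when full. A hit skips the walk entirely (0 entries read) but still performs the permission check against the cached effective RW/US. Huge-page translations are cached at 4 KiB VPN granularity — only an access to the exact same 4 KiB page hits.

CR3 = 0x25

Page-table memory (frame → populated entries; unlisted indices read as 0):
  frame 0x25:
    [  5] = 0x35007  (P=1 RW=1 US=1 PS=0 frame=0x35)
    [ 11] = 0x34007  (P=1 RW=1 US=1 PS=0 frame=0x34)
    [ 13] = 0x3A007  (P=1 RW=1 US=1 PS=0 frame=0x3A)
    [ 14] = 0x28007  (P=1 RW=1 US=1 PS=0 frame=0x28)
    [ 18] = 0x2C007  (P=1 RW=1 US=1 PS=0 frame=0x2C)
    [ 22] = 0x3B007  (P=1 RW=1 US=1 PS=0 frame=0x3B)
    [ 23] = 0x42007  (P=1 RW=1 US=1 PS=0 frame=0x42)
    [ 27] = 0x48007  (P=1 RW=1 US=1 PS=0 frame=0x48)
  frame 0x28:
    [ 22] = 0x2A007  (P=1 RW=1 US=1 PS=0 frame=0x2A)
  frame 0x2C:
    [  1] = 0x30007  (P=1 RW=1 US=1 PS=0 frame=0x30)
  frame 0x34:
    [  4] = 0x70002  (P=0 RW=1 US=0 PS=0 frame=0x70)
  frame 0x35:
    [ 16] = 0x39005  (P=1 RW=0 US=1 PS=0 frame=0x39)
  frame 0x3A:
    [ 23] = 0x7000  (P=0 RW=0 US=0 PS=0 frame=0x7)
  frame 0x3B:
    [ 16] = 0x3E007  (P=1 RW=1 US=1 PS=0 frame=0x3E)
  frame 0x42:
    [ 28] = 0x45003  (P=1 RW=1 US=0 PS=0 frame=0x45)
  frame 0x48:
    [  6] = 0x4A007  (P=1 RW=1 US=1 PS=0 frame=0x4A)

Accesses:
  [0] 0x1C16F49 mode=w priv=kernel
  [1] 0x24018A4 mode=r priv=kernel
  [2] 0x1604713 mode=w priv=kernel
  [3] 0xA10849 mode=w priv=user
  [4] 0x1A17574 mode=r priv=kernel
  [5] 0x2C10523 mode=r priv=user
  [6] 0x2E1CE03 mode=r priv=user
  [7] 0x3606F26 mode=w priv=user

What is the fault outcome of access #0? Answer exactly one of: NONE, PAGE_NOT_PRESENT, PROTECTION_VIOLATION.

Trace:
#0 VA=0x1C16F49 (w,kernel):
  [0] read 0x25 idx=14: raw=0x28007 flags P=1 W=1 U=1 S=0
  [1] read 0x28 idx=22: raw=0x2A007 flags P=1 W=1 U=1 S=0
  ✓ 0x2AF49  — 2 lookups
#1 VA=0x24018A4 (r,kernel):
  [0] read 0x25 idx=18: raw=0x2C007 flags P=1 W=1 U=1 S=0
  [1] read 0x2C idx=1: raw=0x30007 flags P=1 W=1 U=1 S=0
  ✓ 0x308A4  — 2 lookups
#2 VA=0x1604713 (w,kernel):
  [0] read 0x25 idx=11: raw=0x34007 flags P=1 W=1 U=1 S=0
  [1] read 0x34 idx=4: raw=0x70002 flags P=0 W=1 U=0 S=0
  ⇒ fault: PAGE_NOT_PRESENT  — 2 lookups
#3 VA=0xA10849 (w,user):
  [0] read 0x25 idx=5: raw=0x35007 flags P=1 W=1 U=1 S=0
  [1] read 0x35 idx=16: raw=0x39005 flags P=1 W=0 U=1 S=0
  ⇒ fault: PROTECTION_VIOLATION  — 2 lookups
#4 VA=0x1A17574 (r,kernel):
  [0] read 0x25 idx=13: raw=0x3A007 flags P=1 W=1 U=1 S=0
  [1] read 0x3A idx=23: raw=0x7000 flags P=0 W=0 U=0 S=0
  ⇒ fault: PAGE_NOT_PRESENT  — 2 lookups
#5 VA=0x2C10523 (r,user):
  [0] read 0x25 idx=22: raw=0x3B007 flags P=1 W=1 U=1 S=0
  [1] read 0x3B idx=16: raw=0x3E007 flags P=1 W=1 U=1 S=0
  ✓ 0x3E523  — 2 lookups
#6 VA=0x2E1CE03 (r,user):
  [0] read 0x25 idx=23: raw=0x42007 flags P=1 W=1 U=1 S=0
  [1] read 0x42 idx=28: raw=0x45003 flags P=1 W=1 U=0 S=0
  ⇒ fault: PROTECTION_VIOLATION  — 2 lookups
#7 VA=0x3606F26 (w,user):
  [0] read 0x25 idx=27: raw=0x48007 flags P=1 W=1 U=1 S=0
  [1] read 0x48 idx=6: raw=0x4A007 flags P=1 W=1 U=1 S=0
  ✓ 0x4AF26  — 2 lookups

Access #0 fault: NONE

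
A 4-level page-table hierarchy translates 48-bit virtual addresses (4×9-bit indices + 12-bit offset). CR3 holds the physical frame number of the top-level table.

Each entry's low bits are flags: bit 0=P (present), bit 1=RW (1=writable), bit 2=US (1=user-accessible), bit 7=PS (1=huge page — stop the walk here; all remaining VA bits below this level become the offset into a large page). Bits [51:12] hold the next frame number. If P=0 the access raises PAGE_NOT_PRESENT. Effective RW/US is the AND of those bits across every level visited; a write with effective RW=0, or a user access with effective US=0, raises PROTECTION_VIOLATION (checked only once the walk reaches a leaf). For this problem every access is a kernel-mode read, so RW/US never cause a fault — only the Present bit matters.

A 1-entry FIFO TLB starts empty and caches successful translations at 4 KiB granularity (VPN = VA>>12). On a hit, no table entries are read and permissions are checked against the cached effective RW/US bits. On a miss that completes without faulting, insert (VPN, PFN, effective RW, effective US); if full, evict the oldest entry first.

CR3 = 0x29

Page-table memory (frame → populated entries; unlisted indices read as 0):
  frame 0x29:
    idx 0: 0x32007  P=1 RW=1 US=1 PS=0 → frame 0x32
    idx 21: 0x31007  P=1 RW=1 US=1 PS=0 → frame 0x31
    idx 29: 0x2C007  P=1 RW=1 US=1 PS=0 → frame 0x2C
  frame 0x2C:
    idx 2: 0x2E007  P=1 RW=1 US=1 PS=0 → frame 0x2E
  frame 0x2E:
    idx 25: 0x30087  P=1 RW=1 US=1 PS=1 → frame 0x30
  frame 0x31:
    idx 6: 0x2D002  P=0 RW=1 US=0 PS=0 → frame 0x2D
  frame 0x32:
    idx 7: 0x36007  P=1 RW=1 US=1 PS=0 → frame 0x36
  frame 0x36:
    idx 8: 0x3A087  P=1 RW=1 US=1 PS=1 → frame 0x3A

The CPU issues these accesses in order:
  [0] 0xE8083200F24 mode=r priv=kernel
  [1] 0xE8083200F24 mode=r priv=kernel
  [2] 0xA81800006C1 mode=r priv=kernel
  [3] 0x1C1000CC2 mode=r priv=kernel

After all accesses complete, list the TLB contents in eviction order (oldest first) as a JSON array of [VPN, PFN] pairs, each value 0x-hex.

Trace:
#0 VA=0xE8083200F24 (r,kernel):
  L0: frame=0x29 idx=29 entry=0x2C007 [P=1 RW=1 US=1 PS=0]
  L1: frame=0x2C idx=2 entry=0x2E007 [P=1 RW=1 US=1 PS=0]
  L2: frame=0x2E idx=25 entry=0x30087 [P=1 RW=1 US=1 PS=1]
  ✓ 0x30F24 (huge @L2)  — 3 lookups
#1 VA=0xE8083200F24 (r,kernel):
  TLB hit vpn=0xE8083200 → PA=0x30F24
#2 VA=0xA81800006C1 (r,kernel):
  L0: frame=0x29 idx=21 entry=0x31007 [P=1 RW=1 US=1 PS=0]
  L1: frame=0x31 idx=6 entry=0x2D002 [P=0 RW=1 US=0 PS=0]
  ⇒ fault: PAGE_NOT_PRESENT  — 2 lookups
#3 VA=0x1C1000CC2 (r,kernel):
  L0: frame=0x29 idx=0 entry=0x32007 [P=1 RW=1 US=1 PS=0]
  L1: frame=0x32 idx=7 entry=0x36007 [P=1 RW=1 US=1 PS=0]
  L2: frame=0x36 idx=8 entry=0x3A087 [P=1 RW=1 US=1 PS=1]
  ✓ 0x3ACC2 (huge @L2)  — 3 lookups

TLB: [["0x1C1000", "0x3A"]]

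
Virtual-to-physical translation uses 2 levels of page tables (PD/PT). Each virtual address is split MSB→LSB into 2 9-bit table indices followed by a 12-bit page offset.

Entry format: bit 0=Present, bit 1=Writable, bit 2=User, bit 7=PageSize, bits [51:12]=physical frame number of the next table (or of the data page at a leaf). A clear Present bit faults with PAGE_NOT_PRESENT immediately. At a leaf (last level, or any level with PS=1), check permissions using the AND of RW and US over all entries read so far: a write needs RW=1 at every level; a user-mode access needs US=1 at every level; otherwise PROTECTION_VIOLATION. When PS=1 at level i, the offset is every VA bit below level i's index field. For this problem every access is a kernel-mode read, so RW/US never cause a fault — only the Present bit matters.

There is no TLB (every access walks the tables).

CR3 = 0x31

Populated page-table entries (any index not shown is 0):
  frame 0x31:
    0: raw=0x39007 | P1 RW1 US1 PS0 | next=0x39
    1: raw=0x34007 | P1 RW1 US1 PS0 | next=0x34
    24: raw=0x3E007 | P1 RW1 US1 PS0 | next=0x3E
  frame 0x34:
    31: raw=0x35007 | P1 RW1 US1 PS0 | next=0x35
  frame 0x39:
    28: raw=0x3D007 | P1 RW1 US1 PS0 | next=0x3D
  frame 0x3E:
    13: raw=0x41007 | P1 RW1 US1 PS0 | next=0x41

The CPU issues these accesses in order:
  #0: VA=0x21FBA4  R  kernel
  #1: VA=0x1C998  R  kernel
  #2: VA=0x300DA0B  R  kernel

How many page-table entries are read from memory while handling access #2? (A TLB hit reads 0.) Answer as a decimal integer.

Per-access translation:
#0 VA=0x21FBA4 (r,kernel):
  [0] read 0x31 idx=1: raw=0x34007 flags P=1 W=1 U=1 S=0
  [1] read 0x34 idx=31: raw=0x35007 flags P=1 W=1 U=1 S=0
  → PA=0x35BA4  (2 entries read)
#1 VA=0x1C998 (r,kernel):
  [0] read 0x31 idx=0: raw=0x39007 flags P=1 W=1 U=1 S=0
  [1] read 0x39 idx=28: raw=0x3D007 flags P=1 W=1 U=1 S=0
  → PA=0x3D998  (2 entries read)
#2 VA=0x300DA0B (r,kernel):
  [0] read 0x31 idx=24: raw=0x3E007 flags P=1 W=1 U=1 S=0
  [1] read 0x3E idx=13: raw=0x41007 flags P=1 W=1 U=1 S=0
  → PA=0x41A0B  (2 entries read)

Entries read for #2: 2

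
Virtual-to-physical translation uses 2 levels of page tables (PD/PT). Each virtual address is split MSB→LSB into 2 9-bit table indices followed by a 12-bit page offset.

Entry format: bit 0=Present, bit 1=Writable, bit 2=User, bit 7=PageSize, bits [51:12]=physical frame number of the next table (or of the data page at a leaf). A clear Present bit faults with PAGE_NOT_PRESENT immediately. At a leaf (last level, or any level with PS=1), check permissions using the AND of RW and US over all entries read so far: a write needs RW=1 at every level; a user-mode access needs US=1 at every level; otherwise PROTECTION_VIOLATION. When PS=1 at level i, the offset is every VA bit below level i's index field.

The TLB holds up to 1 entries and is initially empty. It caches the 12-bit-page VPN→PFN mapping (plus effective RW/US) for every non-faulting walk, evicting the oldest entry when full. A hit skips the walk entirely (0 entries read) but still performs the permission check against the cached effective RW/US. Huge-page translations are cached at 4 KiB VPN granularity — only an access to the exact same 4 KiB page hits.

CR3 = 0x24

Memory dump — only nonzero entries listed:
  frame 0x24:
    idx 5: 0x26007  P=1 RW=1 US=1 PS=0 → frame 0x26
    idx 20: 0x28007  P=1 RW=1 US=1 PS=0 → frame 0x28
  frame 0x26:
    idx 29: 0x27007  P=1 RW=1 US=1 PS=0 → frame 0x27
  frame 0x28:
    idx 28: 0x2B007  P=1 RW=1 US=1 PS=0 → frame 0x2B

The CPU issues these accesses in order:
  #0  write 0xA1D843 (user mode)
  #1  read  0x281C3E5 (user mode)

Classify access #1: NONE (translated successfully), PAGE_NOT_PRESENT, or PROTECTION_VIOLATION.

Trace:
#0 VA=0xA1D843 (w,user):
  [0] read 0x24 idx=5: raw=0x26007 flags P=1 W=1 U=1 S=0
  [1] read 0x26 idx=29: raw=0x27007 flags P=1 W=1 U=1 S=0
  → PA=0x27843  (2 entries read)
#1 VA=0x281C3E5 (r,user):
  [0] read 0x24 idx=20: raw=0x28007 flags P=1 W=1 U=1 S=0
  [1] read 0x28 idx=28: raw=0x2B007 flags P=1 W=1 U=1 S=0
  → PA=0x2B3E5  (2 entries read)

Access #1 fault: NONE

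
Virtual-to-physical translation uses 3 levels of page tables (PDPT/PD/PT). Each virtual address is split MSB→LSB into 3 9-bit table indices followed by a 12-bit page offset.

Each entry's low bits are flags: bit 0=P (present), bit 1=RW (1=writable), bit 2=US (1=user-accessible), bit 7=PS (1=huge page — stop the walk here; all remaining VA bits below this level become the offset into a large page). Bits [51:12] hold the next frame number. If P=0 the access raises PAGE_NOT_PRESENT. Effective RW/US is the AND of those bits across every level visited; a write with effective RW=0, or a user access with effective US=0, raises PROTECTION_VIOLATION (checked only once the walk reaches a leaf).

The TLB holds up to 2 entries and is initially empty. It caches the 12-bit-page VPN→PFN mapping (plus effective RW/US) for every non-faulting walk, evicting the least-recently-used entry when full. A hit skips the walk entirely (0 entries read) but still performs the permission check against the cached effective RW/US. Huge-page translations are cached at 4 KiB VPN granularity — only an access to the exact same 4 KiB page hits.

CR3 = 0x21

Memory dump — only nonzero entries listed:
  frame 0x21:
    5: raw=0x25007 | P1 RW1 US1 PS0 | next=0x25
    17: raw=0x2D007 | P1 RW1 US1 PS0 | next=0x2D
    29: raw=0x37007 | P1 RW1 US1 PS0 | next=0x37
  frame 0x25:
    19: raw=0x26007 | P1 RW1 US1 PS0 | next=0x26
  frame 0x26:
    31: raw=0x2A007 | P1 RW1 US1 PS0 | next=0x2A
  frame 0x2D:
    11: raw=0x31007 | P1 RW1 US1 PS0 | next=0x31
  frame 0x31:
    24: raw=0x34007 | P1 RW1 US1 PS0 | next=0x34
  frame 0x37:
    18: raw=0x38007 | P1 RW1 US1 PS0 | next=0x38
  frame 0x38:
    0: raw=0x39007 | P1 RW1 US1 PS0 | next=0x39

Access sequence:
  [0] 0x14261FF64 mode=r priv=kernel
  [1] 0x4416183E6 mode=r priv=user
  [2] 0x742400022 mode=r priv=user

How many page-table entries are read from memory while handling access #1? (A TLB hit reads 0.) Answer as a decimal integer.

Per-access translation:
#0 VA=0x14261FF64 (r,kernel):
  [0] read 0x21 idx=5: raw=0x25007 flags P=1 W=1 U=1 S=0
  [1] read 0x25 idx=19: raw=0x26007 flags P=1 W=1 U=1 S=0
  [2] read 0x26 idx=31: raw=0x2A007 flags P=1 W=1 U=1 S=0
  → PA=0x2AF64  (3 entries read)
#1 VA=0x4416183E6 (r,user):
  [0] read 0x21 idx=17: raw=0x2D007 flags P=1 W=1 U=1 S=0
  [1] read 0x2D idx=11: raw=0x31007 flags P=1 W=1 U=1 S=0
  [2] read 0x31 idx=24: raw=0x34007 flags P=1 W=1 U=1 S=0
  → PA=0x343E6  (3 entries read)
#2 VA=0x742400022 (r,user):
  [0] read 0x21 idx=29: raw=0x37007 flags P=1 W=1 U=1 S=0
  [1] read 0x37 idx=18: raw=0x38007 flags P=1 W=1 U=1 S=0
  [2] read 0x38 idx=0: raw=0x39007 flags P=1 W=1 U=1 S=0
  → PA=0x39022  (3 entries read)

Entries read for #1: 3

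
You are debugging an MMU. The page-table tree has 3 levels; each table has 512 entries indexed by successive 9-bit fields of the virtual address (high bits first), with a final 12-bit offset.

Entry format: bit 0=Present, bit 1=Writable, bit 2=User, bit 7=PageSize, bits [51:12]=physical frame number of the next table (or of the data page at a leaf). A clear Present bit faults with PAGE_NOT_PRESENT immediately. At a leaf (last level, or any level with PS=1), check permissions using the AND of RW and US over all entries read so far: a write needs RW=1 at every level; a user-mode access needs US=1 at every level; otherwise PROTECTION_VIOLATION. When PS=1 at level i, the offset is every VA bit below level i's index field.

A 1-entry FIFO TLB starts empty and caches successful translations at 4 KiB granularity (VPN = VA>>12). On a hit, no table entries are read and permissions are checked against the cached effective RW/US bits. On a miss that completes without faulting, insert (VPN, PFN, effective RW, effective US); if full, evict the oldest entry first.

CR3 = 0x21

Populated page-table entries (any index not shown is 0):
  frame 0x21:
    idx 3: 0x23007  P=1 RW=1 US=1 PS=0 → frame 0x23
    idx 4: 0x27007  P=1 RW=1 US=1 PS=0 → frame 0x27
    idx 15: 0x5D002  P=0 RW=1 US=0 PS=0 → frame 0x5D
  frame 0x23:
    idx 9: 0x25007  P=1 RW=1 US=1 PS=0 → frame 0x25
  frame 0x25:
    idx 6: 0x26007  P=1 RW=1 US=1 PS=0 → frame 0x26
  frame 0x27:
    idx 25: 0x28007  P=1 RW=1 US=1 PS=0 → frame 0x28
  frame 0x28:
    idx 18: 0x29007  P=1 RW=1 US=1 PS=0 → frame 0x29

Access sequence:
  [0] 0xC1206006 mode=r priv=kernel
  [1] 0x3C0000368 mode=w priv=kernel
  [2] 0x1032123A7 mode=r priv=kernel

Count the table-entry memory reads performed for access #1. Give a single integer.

Walk each access:
#0 VA=0xC1206006 (r,kernel):
  L0 @0x21[3] → 0x23007  P=1,RW=1,US=1,PS=0
  L1 @0x23[9] → 0x25007  P=1,RW=1,US=1,PS=0
  L2 @0x25[6] → 0x26007  P=1,RW=1,US=1,PS=0
  ⇒ phys 0x26006  [3 reads]
#1 VA=0x3C0000368 (w,kernel):
  L0 @0x21[15] → 0x5D002  P=0,RW=1,US=0,PS=0
  → PAGE_NOT_PRESENT  (1 entries read)
#2 VA=0x1032123A7 (r,kernel):
  L0 @0x21[4] → 0x27007  P=1,RW=1,US=1,PS=0
  L1 @0x27[25] → 0x28007  P=1,RW=1,US=1,PS=0
  L2 @0x28[18] → 0x29007  P=1,RW=1,US=1,PS=0
  ⇒ phys 0x293A7  [3 reads]

Entries read for #1: 1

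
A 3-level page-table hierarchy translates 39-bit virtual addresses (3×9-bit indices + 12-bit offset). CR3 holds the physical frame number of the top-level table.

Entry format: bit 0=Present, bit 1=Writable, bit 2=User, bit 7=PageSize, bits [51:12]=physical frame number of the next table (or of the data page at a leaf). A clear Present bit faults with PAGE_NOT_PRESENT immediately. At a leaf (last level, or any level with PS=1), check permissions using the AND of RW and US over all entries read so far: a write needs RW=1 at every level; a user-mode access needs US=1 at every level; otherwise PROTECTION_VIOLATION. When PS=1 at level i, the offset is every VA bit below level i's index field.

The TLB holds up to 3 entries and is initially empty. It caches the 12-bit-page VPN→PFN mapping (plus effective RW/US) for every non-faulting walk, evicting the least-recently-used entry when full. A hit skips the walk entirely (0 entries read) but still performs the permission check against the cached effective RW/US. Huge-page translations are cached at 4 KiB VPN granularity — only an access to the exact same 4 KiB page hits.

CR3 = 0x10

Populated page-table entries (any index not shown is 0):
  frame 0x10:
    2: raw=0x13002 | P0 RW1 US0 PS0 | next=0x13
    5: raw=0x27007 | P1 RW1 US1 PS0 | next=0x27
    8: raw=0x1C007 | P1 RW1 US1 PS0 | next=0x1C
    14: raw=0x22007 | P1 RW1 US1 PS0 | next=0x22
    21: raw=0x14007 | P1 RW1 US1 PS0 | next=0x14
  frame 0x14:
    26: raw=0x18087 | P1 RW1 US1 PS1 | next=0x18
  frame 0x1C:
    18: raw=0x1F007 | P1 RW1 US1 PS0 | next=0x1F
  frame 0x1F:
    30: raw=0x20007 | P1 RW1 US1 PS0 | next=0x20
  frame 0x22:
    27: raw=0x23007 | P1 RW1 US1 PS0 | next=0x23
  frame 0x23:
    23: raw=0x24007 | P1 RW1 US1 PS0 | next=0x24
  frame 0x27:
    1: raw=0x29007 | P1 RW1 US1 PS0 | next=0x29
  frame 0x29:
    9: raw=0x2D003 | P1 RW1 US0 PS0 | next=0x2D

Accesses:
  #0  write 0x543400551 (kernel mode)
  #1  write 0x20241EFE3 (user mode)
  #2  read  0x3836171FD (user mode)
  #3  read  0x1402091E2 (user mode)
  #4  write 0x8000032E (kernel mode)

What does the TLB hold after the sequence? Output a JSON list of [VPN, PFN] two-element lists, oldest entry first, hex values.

Trace:
#0 VA=0x543400551 (w,kernel):
  L0: frame=0x10 idx=21 entry=0x14007 [P=1 RW=1 US=1 PS=0]
  L1: frame=0x14 idx=26 entry=0x18087 [P=1 RW=1 US=1 PS=1]
  → PA=0x18551 (huge @L1)  (2 entries read)
#1 VA=0x20241EFE3 (w,user):
  L0: frame=0x10 idx=8 entry=0x1C007 [P=1 RW=1 US=1 PS=0]
  L1: frame=0x1C idx=18 entry=0x1F007 [P=1 RW=1 US=1 PS=0]
  L2: frame=0x1F idx=30 entry=0x20007 [P=1 RW=1 US=1 PS=0]
  → PA=0x20FE3  (3 entries read)
#2 VA=0x3836171FD (r,user):
  L0: frame=0x10 idx=14 entry=0x22007 [P=1 RW=1 US=1 PS=0]
  L1: frame=0x22 idx=27 entry=0x23007 [P=1 RW=1 US=1 PS=0]
  L2: frame=0x23 idx=23 entry=0x24007 [P=1 RW=1 US=1 PS=0]
  → PA=0x241FD  (3 entries read)
#3 VA=0x1402091E2 (r,user):
  L0: frame=0x10 idx=5 entry=0x27007 [P=1 RW=1 US=1 PS=0]
  L1: frame=0x27 idx=1 entry=0x29007 [P=1 RW=1 US=1 PS=0]
  L2: frame=0x29 idx=9 entry=0x2D003 [P=1 RW=1 US=0 PS=0]
  ✗ PROTECTION_VIOLATION  [3 reads]
#4 VA=0x8000032E (w,kernel):
  L0: frame=0x10 idx=2 entry=0x13002 [P=0 RW=1 US=0 PS=0]
  ✗ PAGE_NOT_PRESENT  [1 reads]

TLB: [["0x543400", "0x18"], ["0x20241E", "0x20"], ["0x383617", "0x24"]]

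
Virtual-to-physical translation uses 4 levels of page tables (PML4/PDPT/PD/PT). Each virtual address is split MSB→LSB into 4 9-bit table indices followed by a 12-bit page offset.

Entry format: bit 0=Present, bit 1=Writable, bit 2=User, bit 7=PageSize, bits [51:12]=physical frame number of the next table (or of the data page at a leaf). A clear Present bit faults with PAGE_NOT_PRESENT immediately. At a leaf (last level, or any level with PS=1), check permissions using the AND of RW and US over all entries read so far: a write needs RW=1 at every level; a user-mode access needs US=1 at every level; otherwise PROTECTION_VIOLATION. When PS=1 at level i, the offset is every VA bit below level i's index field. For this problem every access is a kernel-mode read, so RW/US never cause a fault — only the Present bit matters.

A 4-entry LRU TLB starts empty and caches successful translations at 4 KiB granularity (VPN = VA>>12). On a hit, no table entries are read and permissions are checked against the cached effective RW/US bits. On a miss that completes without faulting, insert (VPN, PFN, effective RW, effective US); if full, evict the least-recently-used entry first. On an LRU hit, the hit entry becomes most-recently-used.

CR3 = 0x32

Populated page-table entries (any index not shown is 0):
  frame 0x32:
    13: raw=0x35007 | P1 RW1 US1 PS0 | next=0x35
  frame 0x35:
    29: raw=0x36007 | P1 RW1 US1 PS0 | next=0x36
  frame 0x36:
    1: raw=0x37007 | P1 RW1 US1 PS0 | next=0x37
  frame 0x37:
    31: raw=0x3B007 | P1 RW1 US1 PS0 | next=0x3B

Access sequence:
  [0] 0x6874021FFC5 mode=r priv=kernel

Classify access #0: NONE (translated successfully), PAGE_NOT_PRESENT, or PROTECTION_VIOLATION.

Walk each access:
#0 VA=0x6874021FFC5 (r,kernel):
  lvl0: tbl 0x32, slot 13 ⇒ 0x35007 (P1/RW1/US1/PS0)
  lvl1: tbl 0x35, slot 29 ⇒ 0x36007 (P1/RW1/US1/PS0)
  lvl2: tbl 0x36, slot 1 ⇒ 0x37007 (P1/RW1/US1/PS0)
  lvl3: tbl 0x37, slot 31 ⇒ 0x3B007 (P1/RW1/US1/PS0)
  ✓ 0x3BFC5  — 4 lookups

Access #0 fault: NONE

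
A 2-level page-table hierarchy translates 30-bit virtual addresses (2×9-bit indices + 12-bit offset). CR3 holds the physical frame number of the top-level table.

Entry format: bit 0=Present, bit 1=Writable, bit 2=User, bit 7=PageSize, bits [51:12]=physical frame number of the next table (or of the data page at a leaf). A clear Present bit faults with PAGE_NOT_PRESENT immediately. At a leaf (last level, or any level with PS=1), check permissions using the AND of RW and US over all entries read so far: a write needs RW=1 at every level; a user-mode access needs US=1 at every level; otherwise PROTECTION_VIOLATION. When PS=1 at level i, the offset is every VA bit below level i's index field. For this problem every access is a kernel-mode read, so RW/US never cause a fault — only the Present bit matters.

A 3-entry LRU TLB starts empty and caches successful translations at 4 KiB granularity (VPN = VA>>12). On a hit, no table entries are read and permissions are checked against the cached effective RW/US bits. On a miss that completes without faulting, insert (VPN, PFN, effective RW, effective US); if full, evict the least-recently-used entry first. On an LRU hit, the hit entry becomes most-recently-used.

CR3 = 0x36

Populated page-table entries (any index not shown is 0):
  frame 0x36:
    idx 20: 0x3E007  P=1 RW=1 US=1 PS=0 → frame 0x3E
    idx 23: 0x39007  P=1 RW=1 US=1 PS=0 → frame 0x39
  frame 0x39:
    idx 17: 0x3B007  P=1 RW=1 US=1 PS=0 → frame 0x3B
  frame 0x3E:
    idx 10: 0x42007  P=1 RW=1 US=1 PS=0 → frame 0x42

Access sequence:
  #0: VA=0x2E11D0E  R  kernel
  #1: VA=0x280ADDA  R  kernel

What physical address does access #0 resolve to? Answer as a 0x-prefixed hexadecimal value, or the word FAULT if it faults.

Per-access translation:
#0 VA=0x2E11D0E (r,kernel):
  lvl0: tbl 0x36, slot 23 ⇒ 0x39007 (P1/RW1/US1/PS0)
  lvl1: tbl 0x39, slot 17 ⇒ 0x3B007 (P1/RW1/US1/PS0)
  ✓ 0x3BD0E  — 2 lookups
#1 VA=0x280ADDA (r,kernel):
  lvl0: tbl 0x36, slot 20 ⇒ 0x3E007 (P1/RW1/US1/PS0)
  lvl1: tbl 0x3E, slot 10 ⇒ 0x42007 (P1/RW1/US1/PS0)
  ✓ 0x42DDA  — 2 lookups

Access #0 PA: 0x3BD0E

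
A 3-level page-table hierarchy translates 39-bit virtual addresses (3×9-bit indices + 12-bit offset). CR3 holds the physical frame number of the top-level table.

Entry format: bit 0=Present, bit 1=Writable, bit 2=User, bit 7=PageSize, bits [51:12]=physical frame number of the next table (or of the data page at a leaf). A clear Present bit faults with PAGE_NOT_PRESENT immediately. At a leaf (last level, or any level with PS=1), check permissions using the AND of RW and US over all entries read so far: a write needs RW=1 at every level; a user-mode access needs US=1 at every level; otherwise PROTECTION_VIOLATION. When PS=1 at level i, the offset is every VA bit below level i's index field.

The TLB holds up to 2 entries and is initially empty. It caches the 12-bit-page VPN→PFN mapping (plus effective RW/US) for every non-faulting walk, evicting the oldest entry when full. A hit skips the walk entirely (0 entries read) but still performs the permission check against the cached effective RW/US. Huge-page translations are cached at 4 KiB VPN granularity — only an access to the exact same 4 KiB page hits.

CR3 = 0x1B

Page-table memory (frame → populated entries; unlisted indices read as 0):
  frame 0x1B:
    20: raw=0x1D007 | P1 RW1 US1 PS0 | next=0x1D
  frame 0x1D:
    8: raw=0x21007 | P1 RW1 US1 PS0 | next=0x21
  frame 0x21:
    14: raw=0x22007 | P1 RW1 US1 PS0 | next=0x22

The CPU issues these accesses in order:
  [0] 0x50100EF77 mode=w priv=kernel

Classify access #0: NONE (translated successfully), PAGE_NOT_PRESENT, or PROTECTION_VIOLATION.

Per-access translation:
#0 VA=0x50100EF77 (w,kernel):
  lvl0: tbl 0x1B, slot 20 ⇒ 0x1D007 (P1/RW1/US1/PS0)
  lvl1: tbl 0x1D, slot 8 ⇒ 0x21007 (P1/RW1/US1/PS0)
  lvl2: tbl 0x21, slot 14 ⇒ 0x22007 (P1/RW1/US1/PS0)
  ✓ 0x22F77  — 3 lookups

Access #0 fault: NONE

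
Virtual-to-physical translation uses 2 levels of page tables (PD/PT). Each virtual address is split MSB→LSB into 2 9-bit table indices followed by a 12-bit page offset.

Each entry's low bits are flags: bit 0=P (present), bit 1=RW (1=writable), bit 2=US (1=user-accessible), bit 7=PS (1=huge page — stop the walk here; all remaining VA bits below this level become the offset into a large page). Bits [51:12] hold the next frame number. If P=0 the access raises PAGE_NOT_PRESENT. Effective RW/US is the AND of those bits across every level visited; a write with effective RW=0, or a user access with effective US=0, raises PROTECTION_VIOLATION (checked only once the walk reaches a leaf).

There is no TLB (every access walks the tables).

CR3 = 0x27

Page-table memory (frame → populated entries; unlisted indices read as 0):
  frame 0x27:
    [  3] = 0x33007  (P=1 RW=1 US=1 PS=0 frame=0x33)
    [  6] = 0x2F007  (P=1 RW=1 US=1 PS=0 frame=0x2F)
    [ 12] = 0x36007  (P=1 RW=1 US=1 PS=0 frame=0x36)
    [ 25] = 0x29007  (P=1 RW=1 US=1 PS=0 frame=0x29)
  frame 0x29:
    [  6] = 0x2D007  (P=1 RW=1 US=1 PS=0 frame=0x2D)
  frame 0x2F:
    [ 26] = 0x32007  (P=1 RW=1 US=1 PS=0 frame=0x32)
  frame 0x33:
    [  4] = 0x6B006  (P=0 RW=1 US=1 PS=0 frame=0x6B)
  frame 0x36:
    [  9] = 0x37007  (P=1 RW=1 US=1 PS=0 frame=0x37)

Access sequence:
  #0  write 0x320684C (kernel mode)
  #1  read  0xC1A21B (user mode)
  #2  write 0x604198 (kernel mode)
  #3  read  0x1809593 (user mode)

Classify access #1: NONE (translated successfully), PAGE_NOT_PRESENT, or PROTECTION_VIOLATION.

Walk each access:
#0 VA=0x320684C (w,kernel):
  lvl0: tbl 0x27, slot 25 ⇒ 0x29007 (P1/RW1/US1/PS0)
  lvl1: tbl 0x29, slot 6 ⇒ 0x2D007 (P1/RW1/US1/PS0)
  → PA=0x2D84C  (2 entries read)
#1 VA=0xC1A21B (r,user):
  lvl0: tbl 0x27, slot 6 ⇒ 0x2F007 (P1/RW1/US1/PS0)
  lvl1: tbl 0x2F, slot 26 ⇒ 0x32007 (P1/RW1/US1/PS0)
  → PA=0x3221B  (2 entries read)
#2 VA=0x604198 (w,kernel):
  lvl0: tbl 0x27, slot 3 ⇒ 0x33007 (P1/RW1/US1/PS0)
  lvl1: tbl 0x33, slot 4 ⇒ 0x6B006 (P0/RW1/US1/PS0)
  ⇒ fault: PAGE_NOT_PRESENT  — 2 lookups
#3 VA=0x1809593 (r,user):
  lvl0: tbl 0x27, slot 12 ⇒ 0x36007 (P1/RW1/US1/PS0)
  lvl1: tbl 0x36, slot 9 ⇒ 0x37007 (P1/RW1/US1/PS0)
  → PA=0x37593  (2 entries read)

Access #1 fault: NONE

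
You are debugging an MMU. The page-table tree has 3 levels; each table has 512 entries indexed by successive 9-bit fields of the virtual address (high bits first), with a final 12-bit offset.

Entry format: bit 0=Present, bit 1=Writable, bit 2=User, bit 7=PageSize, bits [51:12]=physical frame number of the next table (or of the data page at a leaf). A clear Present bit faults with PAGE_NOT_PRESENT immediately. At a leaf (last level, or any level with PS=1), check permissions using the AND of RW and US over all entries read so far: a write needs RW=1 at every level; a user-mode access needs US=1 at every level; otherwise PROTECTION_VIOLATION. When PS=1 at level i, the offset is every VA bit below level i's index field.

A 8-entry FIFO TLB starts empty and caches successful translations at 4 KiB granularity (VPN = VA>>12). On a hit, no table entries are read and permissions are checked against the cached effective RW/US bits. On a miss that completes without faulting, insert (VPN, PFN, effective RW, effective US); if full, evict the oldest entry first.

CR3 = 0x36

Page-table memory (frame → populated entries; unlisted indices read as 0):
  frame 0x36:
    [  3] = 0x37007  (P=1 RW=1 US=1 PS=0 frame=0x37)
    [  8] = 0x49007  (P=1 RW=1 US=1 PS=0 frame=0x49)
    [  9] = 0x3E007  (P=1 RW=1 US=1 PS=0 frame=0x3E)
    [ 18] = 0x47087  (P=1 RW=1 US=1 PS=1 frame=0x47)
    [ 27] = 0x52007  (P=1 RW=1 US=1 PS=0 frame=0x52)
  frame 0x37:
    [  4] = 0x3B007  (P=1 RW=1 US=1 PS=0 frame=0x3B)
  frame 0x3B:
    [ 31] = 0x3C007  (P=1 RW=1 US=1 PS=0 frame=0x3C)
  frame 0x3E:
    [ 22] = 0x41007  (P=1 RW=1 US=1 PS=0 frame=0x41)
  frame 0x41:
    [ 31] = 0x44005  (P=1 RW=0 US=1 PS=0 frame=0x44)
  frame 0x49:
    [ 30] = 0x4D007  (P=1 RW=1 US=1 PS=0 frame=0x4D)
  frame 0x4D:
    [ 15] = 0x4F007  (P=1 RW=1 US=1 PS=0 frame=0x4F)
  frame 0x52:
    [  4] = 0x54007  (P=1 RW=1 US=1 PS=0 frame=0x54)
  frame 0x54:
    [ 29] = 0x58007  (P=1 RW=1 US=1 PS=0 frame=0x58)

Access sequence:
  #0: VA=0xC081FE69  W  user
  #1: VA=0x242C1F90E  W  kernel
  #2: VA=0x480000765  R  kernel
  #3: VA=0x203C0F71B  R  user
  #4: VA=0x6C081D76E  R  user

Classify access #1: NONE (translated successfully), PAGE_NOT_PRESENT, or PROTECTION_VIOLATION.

Trace:
#0 VA=0xC081FE69 (w,user):
  L0: frame=0x36 idx=3 entry=0x37007 [P=1 RW=1 US=1 PS=0]
  L1: frame=0x37 idx=4 entry=0x3B007 [P=1 RW=1 US=1 PS=0]
  L2: frame=0x3B idx=31 entry=0x3C007 [P=1 RW=1 US=1 PS=0]
  → PA=0x3CE69  (3 entries read)
#1 VA=0x242C1F90E (w,kernel):
  L0: frame=0x36 idx=9 entry=0x3E007 [P=1 RW=1 US=1 PS=0]
  L1: frame=0x3E idx=22 entry=0x41007 [P=1 RW=1 US=1 PS=0]
  L2: frame=0x41 idx=31 entry=0x44005 [P=1 RW=0 US=1 PS=0]
  ✗ PROTECTION_VIOLATION  [3 reads]
#2 VA=0x480000765 (r,kernel):
  L0: frame=0x36 idx=18 entry=0x47087 [P=1 RW=1 US=1 PS=1]
  → PA=0x47765 (huge @L0)  (1 entries read)
#3 VA=0x203C0F71B (r,user):
  L0: frame=0x36 idx=8 entry=0x49007 [P=1 RW=1 US=1 PS=0]
  L1: frame=0x49 idx=30 entry=0x4D007 [P=1 RW=1 US=1 PS=0]
  L2: frame=0x4D idx=15 entry=0x4F007 [P=1 RW=1 US=1 PS=0]
  → PA=0x4F71B  (3 entries read)
#4 VA=0x6C081D76E (r,user):
  L0: frame=0x36 idx=27 entry=0x52007 [P=1 RW=1 US=1 PS=0]
  L1: frame=0x52 idx=4 entry=0x54007 [P=1 RW=1 US=1 PS=0]
  L2: frame=0x54 idx=29 entry=0x58007 [P=1 RW=1 US=1 PS=0]
  → PA=0x5876E  (3 entries read)

Access #1 fault: PROTECTION_VIOLATION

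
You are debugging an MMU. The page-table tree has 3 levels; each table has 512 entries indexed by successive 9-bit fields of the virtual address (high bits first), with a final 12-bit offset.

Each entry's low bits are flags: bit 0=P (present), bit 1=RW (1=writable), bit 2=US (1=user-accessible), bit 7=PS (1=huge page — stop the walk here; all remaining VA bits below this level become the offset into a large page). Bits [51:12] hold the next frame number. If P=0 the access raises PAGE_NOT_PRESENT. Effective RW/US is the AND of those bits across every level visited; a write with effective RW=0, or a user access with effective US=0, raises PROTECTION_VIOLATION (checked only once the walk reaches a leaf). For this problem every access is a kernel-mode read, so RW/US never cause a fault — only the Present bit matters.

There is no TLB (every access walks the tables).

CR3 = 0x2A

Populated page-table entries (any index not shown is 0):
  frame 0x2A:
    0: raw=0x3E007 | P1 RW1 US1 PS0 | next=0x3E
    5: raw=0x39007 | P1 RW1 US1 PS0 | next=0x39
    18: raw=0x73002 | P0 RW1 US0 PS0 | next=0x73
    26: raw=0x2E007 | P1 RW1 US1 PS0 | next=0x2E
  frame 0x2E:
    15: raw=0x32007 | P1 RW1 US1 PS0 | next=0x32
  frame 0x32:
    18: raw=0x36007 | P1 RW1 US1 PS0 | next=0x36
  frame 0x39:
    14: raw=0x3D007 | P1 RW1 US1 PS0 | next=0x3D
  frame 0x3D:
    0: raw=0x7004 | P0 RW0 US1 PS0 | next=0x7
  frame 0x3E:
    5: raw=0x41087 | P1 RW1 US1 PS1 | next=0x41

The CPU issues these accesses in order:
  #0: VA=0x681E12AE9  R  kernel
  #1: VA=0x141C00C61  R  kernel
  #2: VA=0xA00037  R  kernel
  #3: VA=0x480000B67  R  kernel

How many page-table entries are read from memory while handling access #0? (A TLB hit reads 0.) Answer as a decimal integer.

Trace:
#0 VA=0x681E12AE9 (r,kernel):
  L0 @0x2A[26] → 0x2E007  P=1,RW=1,US=1,PS=0
  L1 @0x2E[15] → 0x32007  P=1,RW=1,US=1,PS=0
  L2 @0x32[18] → 0x36007  P=1,RW=1,US=1,PS=0
  → PA=0x36AE9  (3 entries read)
#1 VA=0x141C00C61 (r,kernel):
  L0 @0x2A[5] → 0x39007  P=1,RW=1,US=1,PS=0
  L1 @0x39[14] → 0x3D007  P=1,RW=1,US=1,PS=0
  L2 @0x3D[0] → 0x7004  P=0,RW=0,US=1,PS=0
  → PAGE_NOT_PRESENT  (3 entries read)
#2 VA=0xA00037 (r,kernel):
  L0 @0x2A[0] → 0x3E007  P=1,RW=1,US=1,PS=0
  L1 @0x3E[5] → 0x41087  P=1,RW=1,US=1,PS=1
  → PA=0x41037 (huge @L1)  (2 entries read)
#3 VA=0x480000B67 (r,kernel):
  L0 @0x2A[18] → 0x73002  P=0,RW=1,US=0,PS=0
  → PAGE_NOT_PRESENT  (1 entries read)

Entries read for #0: 3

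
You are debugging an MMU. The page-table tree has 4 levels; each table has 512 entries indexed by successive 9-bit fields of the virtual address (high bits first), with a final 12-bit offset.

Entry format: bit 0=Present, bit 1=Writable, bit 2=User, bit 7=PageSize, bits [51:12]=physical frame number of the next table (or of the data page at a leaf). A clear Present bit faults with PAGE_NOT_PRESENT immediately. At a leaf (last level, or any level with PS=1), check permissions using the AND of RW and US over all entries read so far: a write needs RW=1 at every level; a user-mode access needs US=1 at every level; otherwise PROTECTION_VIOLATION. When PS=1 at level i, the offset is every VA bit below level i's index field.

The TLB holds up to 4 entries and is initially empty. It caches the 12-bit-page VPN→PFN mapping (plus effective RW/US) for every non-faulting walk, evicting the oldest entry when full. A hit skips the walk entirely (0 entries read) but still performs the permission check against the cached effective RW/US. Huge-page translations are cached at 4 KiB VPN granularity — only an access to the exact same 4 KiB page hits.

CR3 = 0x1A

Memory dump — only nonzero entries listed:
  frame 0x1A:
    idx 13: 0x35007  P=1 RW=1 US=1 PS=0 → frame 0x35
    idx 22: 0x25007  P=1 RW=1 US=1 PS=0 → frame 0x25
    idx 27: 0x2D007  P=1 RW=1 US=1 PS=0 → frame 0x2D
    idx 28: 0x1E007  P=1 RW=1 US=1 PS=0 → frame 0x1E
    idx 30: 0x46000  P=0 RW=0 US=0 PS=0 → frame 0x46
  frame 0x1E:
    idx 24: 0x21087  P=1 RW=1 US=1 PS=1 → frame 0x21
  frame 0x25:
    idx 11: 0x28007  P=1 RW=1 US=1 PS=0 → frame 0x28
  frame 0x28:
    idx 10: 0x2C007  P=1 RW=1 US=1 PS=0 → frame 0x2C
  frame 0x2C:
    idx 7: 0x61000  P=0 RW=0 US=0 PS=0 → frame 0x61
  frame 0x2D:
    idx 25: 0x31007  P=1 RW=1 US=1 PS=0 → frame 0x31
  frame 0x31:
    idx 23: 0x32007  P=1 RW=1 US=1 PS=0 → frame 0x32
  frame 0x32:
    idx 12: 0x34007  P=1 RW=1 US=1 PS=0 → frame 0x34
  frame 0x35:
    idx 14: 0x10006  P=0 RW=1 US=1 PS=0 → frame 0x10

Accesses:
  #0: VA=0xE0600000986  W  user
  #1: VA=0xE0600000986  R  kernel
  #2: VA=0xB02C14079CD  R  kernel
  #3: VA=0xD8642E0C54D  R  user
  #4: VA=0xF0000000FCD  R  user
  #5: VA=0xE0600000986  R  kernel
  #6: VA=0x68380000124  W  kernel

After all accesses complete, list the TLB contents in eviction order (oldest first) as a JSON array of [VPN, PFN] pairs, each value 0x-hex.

Per-access translation:
#0 VA=0xE0600000986 (w,user):
  L0: frame=0x1A idx=28 entry=0x1E007 [P=1 RW=1 US=1 PS=0]
  L1: frame=0x1E idx=24 entry=0x21087 [P=1 RW=1 US=1 PS=1]
  ⇒ phys 0x21986 (huge @L1)  [2 reads]
#1 VA=0xE0600000986 (r,kernel):
  TLB hit vpn=0xE0600000 → PA=0x21986
#2 VA=0xB02C14079CD (r,kernel):
  L0: frame=0x1A idx=22 entry=0x25007 [P=1 RW=1 US=1 PS=0]
  L1: frame=0x25 idx=11 entry=0x28007 [P=1 RW=1 US=1 PS=0]
  L2: frame=0x28 idx=10 entry=0x2C007 [P=1 RW=1 US=1 PS=0]
  L3: frame=0x2C idx=7 entry=0x61000 [P=0 RW=0 US=0 PS=0]
  → PAGE_NOT_PRESENT  (4 entries read)
#3 VA=0xD8642E0C54D (r,user):
  L0: frame=0x1A idx=27 entry=0x2D007 [P=1 RW=1 US=1 PS=0]
  L1: frame=0x2D idx=25 entry=0x31007 [P=1 RW=1 US=1 PS=0]
  L2: frame=0x31 idx=23 entry=0x32007 [P=1 RW=1 US=1 PS=0]
  L3: frame=0x32 idx=12 entry=0x34007 [P=1 RW=1 US=1 PS=0]
  ⇒ phys 0x3454D  [4 reads]
#4 VA=0xF0000000FCD (r,user):
  L0: frame=0x1A idx=30 entry=0x46000 [P=0 RW=0 US=0 PS=0]
  → PAGE_NOT_PRESENT  (1 entries read)
#5 VA=0xE0600000986 (r,kernel):
  TLB hit vpn=0xE0600000 → PA=0x21986
#6 VA=0x68380000124 (w,kernel):
  L0: frame=0x1A idx=13 entry=0x35007 [P=1 RW=1 US=1 PS=0]
  L1: frame=0x35 idx=14 entry=0x10006 [P=0 RW=1 US=1 PS=0]
  → PAGE_NOT_PRESENT  (2 entries read)

TLB: [["0xE0600000", "0x21"], ["0xD8642E0C", "0x34"]]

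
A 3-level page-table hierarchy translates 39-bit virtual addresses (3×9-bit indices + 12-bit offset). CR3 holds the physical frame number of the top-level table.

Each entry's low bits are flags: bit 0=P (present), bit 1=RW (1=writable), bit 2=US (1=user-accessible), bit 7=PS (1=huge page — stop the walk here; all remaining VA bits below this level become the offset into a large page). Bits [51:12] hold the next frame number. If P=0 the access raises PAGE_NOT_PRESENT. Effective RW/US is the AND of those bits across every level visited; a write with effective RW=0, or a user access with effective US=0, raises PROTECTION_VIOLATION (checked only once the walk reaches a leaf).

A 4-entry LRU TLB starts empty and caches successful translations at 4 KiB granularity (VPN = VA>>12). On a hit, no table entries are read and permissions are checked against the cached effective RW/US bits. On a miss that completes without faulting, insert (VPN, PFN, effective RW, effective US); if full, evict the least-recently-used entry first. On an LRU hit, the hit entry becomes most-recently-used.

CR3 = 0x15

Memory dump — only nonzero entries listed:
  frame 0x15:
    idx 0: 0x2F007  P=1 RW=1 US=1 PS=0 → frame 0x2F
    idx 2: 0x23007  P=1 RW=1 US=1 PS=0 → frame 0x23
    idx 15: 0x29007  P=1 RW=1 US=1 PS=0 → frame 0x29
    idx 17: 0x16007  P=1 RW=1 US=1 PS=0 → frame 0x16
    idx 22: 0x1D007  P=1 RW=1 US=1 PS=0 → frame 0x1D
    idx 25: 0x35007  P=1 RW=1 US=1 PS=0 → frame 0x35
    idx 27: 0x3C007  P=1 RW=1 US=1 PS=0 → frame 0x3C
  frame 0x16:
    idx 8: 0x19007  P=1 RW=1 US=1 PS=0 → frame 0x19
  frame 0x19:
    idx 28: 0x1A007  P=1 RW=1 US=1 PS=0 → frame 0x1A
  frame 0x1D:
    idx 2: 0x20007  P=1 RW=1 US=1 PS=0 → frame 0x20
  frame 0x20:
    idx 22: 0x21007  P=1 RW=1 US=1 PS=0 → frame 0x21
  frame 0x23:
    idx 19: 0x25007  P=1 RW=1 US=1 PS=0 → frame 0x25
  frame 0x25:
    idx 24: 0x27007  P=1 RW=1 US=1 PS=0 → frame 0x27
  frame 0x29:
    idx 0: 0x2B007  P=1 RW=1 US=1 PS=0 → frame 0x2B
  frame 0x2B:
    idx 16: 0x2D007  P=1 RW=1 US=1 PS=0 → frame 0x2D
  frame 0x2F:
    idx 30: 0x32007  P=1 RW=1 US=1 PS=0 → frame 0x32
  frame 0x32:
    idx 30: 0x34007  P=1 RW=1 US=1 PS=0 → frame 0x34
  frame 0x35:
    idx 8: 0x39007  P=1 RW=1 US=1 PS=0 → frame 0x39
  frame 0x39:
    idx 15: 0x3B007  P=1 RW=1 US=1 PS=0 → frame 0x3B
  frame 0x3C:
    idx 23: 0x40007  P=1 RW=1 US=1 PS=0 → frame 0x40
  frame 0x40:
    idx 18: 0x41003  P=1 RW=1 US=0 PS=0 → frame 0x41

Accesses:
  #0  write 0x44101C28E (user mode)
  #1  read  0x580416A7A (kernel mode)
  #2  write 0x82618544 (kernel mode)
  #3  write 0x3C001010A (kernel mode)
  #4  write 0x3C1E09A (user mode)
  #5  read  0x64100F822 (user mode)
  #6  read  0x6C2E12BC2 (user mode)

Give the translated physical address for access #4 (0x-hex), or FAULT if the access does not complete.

Walk each access:
#0 VA=0x44101C28E (w,user):
  [0] read 0x15 idx=17: raw=0x16007 flags P=1 W=1 U=1 S=0
  [1] read 0x16 idx=8: raw=0x19007 flags P=1 W=1 U=1 S=0
  [2] read 0x19 idx=28: raw=0x1A007 flags P=1 W=1 U=1 S=0
  ⇒ phys 0x1A28E  [3 reads]
#1 VA=0x580416A7A (r,kernel):
  [0] read 0x15 idx=22: raw=0x1D007 flags P=1 W=1 U=1 S=0
  [1] read 0x1D idx=2: raw=0x20007 flags P=1 W=1 U=1 S=0
  [2] read 0x20 idx=22: raw=0x21007 flags P=1 W=1 U=1 S=0
  ⇒ phys 0x21A7A  [3 reads]
#2 VA=0x82618544 (w,kernel):
  [0] read 0x15 idx=2: raw=0x23007 flags P=1 W=1 U=1 S=0
  [1] read 0x23 idx=19: raw=0x25007 flags P=1 W=1 U=1 S=0
  [2] read 0x25 idx=24: raw=0x27007 flags P=1 W=1 U=1 S=0
  ⇒ phys 0x27544  [3 reads]
#3 VA=0x3C001010A (w,kernel):
  [0] read 0x15 idx=15: raw=0x29007 flags P=1 W=1 U=1 S=0
  [1] read 0x29 idx=0: raw=0x2B007 flags P=1 W=1 U=1 S=0
  [2] read 0x2B idx=16: raw=0x2D007 flags P=1 W=1 U=1 S=0
  ⇒ phys 0x2D10A  [3 reads]
#4 VA=0x3C1E09A (w,user):
  [0] read 0x15 idx=0: raw=0x2F007 flags P=1 W=1 U=1 S=0
  [1] read 0x2F idx=30: raw=0x32007 flags P=1 W=1 U=1 S=0
  [2] read 0x32 idx=30: raw=0x34007 flags P=1 W=1 U=1 S=0
  ⇒ phys 0x3409A  [3 reads]
#5 VA=0x64100F822 (r,user):
  [0] read 0x15 idx=25: raw=0x35007 flags P=1 W=1 U=1 S=0
  [1] read 0x35 idx=8: raw=0x39007 flags P=1 W=1 U=1 S=0
  [2] read 0x39 idx=15: raw=0x3B007 flags P=1 W=1 U=1 S=0
  ⇒ phys 0x3B822  [3 reads]
#6 VA=0x6C2E12BC2 (r,user):
  [0] read 0x15 idx=27: raw=0x3C007 flags P=1 W=1 U=1 S=0
  [1] read 0x3C idx=23: raw=0x40007 flags P=1 W=1 U=1 S=0
  [2] read 0x40 idx=18: raw=0x41003 flags P=1 W=1 U=0 S=0
  → PROTECTION_VIOLATION  (3 entries read)

Access #4 PA: 0x3409A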